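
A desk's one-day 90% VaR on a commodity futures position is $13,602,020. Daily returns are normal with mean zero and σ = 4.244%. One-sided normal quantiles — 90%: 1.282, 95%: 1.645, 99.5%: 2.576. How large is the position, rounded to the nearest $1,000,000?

VaR as a fraction of value: z·σ = 1.282 × 4.244% = 5.44081%.
Position = $13,602,020 / 0.0544081 = $250,000,000.

$250,000,000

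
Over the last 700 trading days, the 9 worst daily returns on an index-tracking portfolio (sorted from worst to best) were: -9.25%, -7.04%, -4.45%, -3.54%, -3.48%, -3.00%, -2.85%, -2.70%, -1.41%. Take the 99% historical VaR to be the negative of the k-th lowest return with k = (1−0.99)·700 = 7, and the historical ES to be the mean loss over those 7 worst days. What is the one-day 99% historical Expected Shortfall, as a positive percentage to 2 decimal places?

4.80%

The 7 worst returns sum to -33.61%.
ES = −(-33.61%) / 7 = 4.8014…% ≈ 4.80%.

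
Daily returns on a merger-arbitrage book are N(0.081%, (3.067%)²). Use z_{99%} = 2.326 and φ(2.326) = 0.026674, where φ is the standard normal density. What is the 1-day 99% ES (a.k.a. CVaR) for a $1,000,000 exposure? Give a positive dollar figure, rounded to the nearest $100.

Tail multiplier: φ(z)/(1−α) = 0.026674 / 0.01 = 2.667.
ES = −(0.081%) + 3.067% × 2.667 = 8.099%.
On $1,000,000: 0.08099 × $1,000,000 = $80,990.

$81,000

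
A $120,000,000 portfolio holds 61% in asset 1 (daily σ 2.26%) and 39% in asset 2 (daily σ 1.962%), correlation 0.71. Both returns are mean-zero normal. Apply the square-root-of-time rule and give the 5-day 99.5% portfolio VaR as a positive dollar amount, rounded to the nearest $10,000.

σ_p = √(0.61²·2.26² + 0.39²·1.962² + 2·0.71·0.61·0.39·2.26·1.962) = 1.996%.
σ_{5d} = 1.996% × √5 = 4.463%.
z(99.5%) = 2.576.
VaR = 2.576 × 4.463% = 11.497%; on $120,000,000 that is $13,796,400.

$13,800,000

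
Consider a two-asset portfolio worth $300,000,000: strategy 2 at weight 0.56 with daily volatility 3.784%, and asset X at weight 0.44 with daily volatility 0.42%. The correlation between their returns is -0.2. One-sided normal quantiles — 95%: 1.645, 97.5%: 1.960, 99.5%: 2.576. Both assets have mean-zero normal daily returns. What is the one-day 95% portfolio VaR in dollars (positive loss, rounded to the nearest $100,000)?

$10,300,000

σ_p² = 0.56²·3.784² + 0.44²·0.42² + 2·-0.2·0.56·0.44·3.784·0.42 = 4.3678 (%²).
σ_p = √4.3678 = 2.090%.
VaR = 1.645 × 2.090% = 3.438%; on $300,000,000 that is $10,314,000.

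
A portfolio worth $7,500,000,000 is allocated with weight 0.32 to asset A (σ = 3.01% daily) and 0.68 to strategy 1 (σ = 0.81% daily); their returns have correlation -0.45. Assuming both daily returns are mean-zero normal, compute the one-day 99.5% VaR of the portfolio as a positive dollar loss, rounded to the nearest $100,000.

σ_p² = 0.32²·3.01² + 0.68²·0.81² + 2·-0.45·0.32·0.68·3.01·0.81 = 0.7537 (%²).
σ_p = √0.7537 = 0.868%.
At 99.5%, z = 2.576.
VaR = 2.576 × 0.868% = 2.236%; on $7,500,000,000 that is $167,700,000.

$167,700,000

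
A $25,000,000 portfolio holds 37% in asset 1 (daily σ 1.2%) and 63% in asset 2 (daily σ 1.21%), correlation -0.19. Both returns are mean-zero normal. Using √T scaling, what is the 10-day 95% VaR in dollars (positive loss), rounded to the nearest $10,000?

σ_p = √(0.37²·1.2² + 0.63²·1.21² + 2·-0.19·0.37·0.63·1.2·1.21) = 0.806%.
σ_{10d} = 0.806% × √10 = 2.549%.
z(95%) = 1.645.
VaR = 1.645 × 2.549% = 4.193%; on $25,000,000 that is $1,048,250.

$1,050,000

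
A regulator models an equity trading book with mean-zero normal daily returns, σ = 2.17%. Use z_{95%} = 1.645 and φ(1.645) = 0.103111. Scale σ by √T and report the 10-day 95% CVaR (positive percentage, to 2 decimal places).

14.15%

σ_{10d} = 2.17% × √10 = 6.862%.
ES multiplier = φ(z)/(1−α) = 0.103111/0.05 = 2.062.
ES = 6.862% × 2.062 = 14.149%.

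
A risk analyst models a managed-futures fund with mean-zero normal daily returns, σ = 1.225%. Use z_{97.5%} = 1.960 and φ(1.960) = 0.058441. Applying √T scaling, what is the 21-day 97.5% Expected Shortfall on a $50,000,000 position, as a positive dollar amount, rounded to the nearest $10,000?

σ_{21d} = 1.225% × √21 = 5.614%.
ES multiplier = φ(z)/(1−α) = 0.058441/0.025 = 2.338.
ES = 5.614% × 2.338 = 13.126%; on $50,000,000: $6,563,000.

$6,560,000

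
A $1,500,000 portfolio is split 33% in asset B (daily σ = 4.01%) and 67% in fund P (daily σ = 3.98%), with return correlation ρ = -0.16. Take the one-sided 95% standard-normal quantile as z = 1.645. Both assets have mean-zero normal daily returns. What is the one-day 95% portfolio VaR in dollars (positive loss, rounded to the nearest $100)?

σ_p² = 0.33²·4.01² + 0.67²·3.98² + 2·-0.16·0.33·0.67·4.01·3.98 = 7.7327 (%²).
σ_p = √7.7327 = 2.781%.
VaR = 1.645 × 2.781% = 4.575%; on $1,500,000 that is $68,625.

$68,600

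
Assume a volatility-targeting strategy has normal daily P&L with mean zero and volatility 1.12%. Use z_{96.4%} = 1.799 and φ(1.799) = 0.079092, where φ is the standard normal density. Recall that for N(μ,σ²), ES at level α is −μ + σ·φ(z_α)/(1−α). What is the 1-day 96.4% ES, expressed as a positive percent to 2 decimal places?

2.46%

Tail multiplier: φ(z)/(1−α) = 0.079092 / 0.036 = 2.197.
ES = 1.12% × 2.197 = 2.461%.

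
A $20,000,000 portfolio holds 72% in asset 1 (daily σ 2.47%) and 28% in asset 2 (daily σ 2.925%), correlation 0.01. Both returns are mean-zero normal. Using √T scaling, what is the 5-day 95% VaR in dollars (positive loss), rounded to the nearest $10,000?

$1,450,000

σ_p = √(0.72²·2.47² + 0.28²·2.925² + 2·0.01·0.72·0.28·2.47·2.925) = 1.965%.
σ_{5d} = 1.965% × √5 = 4.394%.
z(95%) = 1.645.
VaR = 1.645 × 4.394% = 7.228%; on $20,000,000 that is $1,445,600.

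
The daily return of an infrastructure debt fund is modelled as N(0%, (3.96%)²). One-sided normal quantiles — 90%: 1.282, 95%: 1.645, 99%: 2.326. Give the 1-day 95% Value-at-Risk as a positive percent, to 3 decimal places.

6.514%

VaR = z·σ = 1.645 × 3.96% = 6.514%.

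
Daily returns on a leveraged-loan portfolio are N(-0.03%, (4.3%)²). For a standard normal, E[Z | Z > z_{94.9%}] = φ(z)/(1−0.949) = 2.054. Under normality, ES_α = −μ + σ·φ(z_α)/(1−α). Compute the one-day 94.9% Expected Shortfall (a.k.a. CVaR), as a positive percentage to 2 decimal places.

ES = −(-0.03%) + 4.3% × 2.054 = 8.862%.

8.86%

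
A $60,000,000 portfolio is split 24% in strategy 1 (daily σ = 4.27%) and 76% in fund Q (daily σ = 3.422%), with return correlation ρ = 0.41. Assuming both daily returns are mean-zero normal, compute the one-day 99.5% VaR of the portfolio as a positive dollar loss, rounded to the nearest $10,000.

σ_p² = 0.24²·4.27² + 0.76²·3.422² + 2·0.41·0.24·0.76·4.27·3.422 = 9.9994 (%²).
σ_p = √9.9994 = 3.162%.
At 99.5%, z = 2.576.
VaR = 2.576 × 3.162% = 8.145%; on $60,000,000 that is $4,887,000.

$4,890,000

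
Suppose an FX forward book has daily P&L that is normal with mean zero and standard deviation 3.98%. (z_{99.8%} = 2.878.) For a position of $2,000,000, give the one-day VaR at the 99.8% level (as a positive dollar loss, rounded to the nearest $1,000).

$229,000

VaR = z·σ = 2.878 × 3.98% = 11.454%.
On $2,000,000: 0.11454 × $2,000,000 = $229,080.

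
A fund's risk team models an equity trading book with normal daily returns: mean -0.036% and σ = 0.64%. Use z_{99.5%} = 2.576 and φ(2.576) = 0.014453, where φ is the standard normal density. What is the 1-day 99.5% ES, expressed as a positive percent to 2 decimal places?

1.89%

Tail multiplier: φ(z)/(1−α) = 0.014453 / 0.005 = 2.891.
ES = −(-0.036%) + 0.64% × 2.891 = 1.886%.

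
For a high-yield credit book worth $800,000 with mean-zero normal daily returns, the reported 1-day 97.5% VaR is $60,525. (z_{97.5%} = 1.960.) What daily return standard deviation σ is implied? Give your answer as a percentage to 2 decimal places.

VaR as a fraction: $60,525 / $800,000 = 7.566%.
σ = VaR / z = 7.566% / 1.960 = 3.860%.

3.86%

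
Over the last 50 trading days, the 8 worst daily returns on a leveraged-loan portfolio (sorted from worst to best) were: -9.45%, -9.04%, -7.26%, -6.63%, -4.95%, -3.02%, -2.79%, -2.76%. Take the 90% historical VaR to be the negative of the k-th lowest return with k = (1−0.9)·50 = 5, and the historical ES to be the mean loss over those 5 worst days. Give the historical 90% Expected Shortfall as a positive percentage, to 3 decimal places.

7.466%

The 5 worst returns sum to -37.33%.
ES = −(-37.33%) / 5 = 7.466%.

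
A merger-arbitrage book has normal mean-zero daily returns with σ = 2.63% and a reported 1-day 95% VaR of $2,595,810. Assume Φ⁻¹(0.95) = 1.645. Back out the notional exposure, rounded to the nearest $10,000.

VaR as a fraction of value: z·σ = 1.645 × 2.63% = 4.32635%.
Position = $2,595,810 / 0.0432635 = $60,000,000.

$60,000,000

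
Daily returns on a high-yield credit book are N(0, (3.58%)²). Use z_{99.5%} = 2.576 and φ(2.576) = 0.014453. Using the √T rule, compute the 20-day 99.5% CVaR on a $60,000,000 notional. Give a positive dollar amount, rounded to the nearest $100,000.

$27,800,000

σ_{20d} = 3.58% × √20 = 16.010%.
ES multiplier = φ(z)/(1−α) = 0.014453/0.005 = 2.891.
ES = 16.010% × 2.891 = 46.285%; on $60,000,000: $27,771,000.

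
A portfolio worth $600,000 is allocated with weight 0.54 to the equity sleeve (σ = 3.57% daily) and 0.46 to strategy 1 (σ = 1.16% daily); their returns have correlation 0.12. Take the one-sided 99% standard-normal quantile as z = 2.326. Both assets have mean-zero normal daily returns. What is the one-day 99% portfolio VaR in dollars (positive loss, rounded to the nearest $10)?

$28,760

σ_p² = 0.54²·3.57² + 0.46²·1.16² + 2·0.12·0.54·0.46·3.57·1.16 = 4.2480 (%²).
σ_p = √4.2480 = 2.061%.
VaR = 2.326 × 2.061% = 4.794%; on $600,000 that is $28,764.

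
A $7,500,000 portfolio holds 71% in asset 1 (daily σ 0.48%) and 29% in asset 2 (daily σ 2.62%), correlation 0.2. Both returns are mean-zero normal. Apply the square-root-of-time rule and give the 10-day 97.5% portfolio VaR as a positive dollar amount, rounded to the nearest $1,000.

$415,000

σ_p = √(0.71²·0.48² + 0.29²·2.62² + 2·0.2·0.71·0.29·0.48·2.62) = 0.893%.
σ_{10d} = 0.893% × √10 = 2.824%.
z(97.5%) = 1.960.
VaR = 1.960 × 2.824% = 5.535%; on $7,500,000 that is $415,125.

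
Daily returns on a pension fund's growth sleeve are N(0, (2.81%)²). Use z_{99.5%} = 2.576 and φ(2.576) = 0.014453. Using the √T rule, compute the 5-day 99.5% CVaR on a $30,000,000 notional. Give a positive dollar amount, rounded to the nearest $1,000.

σ_{5d} = 2.81% × √5 = 6.283%.
ES multiplier = φ(z)/(1−α) = 0.014453/0.005 = 2.891.
ES = 6.283% × 2.891 = 18.164%; on $30,000,000: $5,449,200.

$5,449,000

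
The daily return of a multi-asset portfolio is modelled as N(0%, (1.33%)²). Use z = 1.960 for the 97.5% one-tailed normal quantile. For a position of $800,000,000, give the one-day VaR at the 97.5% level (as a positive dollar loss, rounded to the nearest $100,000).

$20,900,000

VaR = z·σ = 1.960 × 1.33% = 2.607%.
On $800,000,000: 0.02607 × $800,000,000 = $20,856,000.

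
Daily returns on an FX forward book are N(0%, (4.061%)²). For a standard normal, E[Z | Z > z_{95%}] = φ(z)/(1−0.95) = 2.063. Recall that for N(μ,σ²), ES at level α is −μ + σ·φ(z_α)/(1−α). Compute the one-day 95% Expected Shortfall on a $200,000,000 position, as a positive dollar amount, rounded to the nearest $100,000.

$16,800,000

ES = 4.061% × 2.063 = 8.378%.
On $200,000,000: 0.08378 × $200,000,000 = $16,756,000.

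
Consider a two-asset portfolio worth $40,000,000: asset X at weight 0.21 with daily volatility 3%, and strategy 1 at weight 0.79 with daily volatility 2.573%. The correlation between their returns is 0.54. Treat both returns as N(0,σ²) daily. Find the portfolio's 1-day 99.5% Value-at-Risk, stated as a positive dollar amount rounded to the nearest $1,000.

σ_p² = 0.21²·3² + 0.79²·2.573² + 2·0.54·0.21·0.79·3·2.573 = 5.9117 (%²).
σ_p = √5.9117 = 2.431%.
At 99.5%, z = 2.576.
VaR = 2.576 × 2.431% = 6.262%; on $40,000,000 that is $2,504,800.

$2,505,000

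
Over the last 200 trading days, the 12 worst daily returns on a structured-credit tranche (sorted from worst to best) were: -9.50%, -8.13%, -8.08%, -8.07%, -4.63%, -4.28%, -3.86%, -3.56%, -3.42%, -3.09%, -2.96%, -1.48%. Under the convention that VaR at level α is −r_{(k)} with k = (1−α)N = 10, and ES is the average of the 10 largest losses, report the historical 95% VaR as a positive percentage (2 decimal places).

3.09%

k = 10; the 10th lowest return is -3.09%, so VaR = 3.09%.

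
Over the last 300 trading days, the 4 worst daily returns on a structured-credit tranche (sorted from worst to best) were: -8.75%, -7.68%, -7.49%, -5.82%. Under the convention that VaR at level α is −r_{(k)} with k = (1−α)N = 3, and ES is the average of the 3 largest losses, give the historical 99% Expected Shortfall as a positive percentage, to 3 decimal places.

7.973%

The 3 worst returns sum to -23.92%.
ES = −(-23.92%) / 3 = 7.9733…% ≈ 7.973%.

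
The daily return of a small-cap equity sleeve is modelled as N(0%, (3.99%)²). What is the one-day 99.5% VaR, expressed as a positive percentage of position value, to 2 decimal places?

10.28%

At 99.5% one-sided, z = 2.576.
VaR = z·σ = 2.576 × 3.99% = 10.278%.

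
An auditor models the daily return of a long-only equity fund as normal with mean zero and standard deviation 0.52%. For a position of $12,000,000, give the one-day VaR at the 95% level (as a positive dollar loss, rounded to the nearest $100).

At 95% one-sided, z = 1.645.
VaR = z·σ = 1.645 × 0.52% = 0.855%.
On $12,000,000: 0.00855 × $12,000,000 = $102,600.

$102,600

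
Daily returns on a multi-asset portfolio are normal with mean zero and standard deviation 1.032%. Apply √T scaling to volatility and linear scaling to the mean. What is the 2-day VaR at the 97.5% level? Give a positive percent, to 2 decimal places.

At 97.5%, z = 1.960.
σ_{2d} = 1.032% × √2 = 1.459%.
VaR = 1.960 × 1.459% = 2.860%.

2.86%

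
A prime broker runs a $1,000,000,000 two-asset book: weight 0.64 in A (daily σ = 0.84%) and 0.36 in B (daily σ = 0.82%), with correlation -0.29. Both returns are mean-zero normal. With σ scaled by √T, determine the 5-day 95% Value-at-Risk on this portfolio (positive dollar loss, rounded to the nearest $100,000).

$19,600,000

σ_p = √(0.64²·0.84² + 0.36²·0.82² + 2·-0.29·0.64·0.36·0.84·0.82) = 0.533%.
σ_{5d} = 0.533% × √5 = 1.192%.
z(95%) = 1.645.
VaR = 1.645 × 1.192% = 1.961%; on $1,000,000,000 that is $19,610,000.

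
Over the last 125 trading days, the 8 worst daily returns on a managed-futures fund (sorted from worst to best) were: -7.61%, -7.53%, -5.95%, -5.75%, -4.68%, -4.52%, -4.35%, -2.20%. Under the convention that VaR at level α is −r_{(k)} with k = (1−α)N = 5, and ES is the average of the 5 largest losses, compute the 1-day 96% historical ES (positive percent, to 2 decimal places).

6.30%

The 5 worst returns sum to -31.52%.
ES = −(-31.52%) / 5 = 6.304% ≈ 6.30%.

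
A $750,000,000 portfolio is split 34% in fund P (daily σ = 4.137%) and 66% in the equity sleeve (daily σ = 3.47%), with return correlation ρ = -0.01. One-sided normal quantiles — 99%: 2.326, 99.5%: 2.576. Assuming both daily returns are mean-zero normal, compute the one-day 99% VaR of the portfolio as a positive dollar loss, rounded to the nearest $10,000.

$46,680,000

σ_p² = 0.34²·4.137² + 0.66²·3.47² + 2·-0.01·0.34·0.66·4.137·3.47 = 7.1591 (%²).
σ_p = √7.1591 = 2.676%.
VaR = 2.326 × 2.676% = 6.224%; on $750,000,000 that is $46,680,000.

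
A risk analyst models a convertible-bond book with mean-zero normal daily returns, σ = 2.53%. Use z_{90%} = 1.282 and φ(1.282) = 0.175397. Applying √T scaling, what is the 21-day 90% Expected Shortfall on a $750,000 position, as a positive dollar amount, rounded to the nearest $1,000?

$153,000

σ_{21d} = 2.53% × √21 = 11.594%.
ES multiplier = φ(z)/(1−α) = 0.175397/0.1 = 1.754.
ES = 11.594% × 1.754 = 20.336%; on $750,000: $152,520.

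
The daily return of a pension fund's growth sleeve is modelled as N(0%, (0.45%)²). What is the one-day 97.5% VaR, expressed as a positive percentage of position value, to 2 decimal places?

0.88%

At 97.5% one-sided, z = 1.960.
VaR = z·σ = 1.960 × 0.45% = 0.882%.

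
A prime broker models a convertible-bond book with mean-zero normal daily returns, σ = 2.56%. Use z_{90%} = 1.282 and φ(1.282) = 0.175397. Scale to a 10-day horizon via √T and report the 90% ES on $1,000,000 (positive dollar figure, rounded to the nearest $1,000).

σ_{10d} = 2.56% × √10 = 8.095%.
ES multiplier = φ(z)/(1−α) = 0.175397/0.1 = 1.754.
ES = 8.095% × 1.754 = 14.199%; on $1,000,000: $141,990.

$142,000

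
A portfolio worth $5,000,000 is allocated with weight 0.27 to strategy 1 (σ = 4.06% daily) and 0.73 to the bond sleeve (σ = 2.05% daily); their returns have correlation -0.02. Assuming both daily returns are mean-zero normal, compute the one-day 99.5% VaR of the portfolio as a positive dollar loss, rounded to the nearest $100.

$236,600

σ_p² = 0.27²·4.06² + 0.73²·2.05² + 2·-0.02·0.27·0.73·4.06·2.05 = 3.3755 (%²).
σ_p = √3.3755 = 1.837%.
At 99.5%, z = 2.576.
VaR = 2.576 × 1.837% = 4.732%; on $5,000,000 that is $236,600.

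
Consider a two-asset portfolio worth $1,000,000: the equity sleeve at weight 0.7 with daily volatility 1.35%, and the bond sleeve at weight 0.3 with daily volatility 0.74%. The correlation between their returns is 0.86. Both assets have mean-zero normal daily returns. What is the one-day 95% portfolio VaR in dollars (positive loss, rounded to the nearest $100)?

σ_p² = 0.7²·1.35² + 0.3²·0.74² + 2·0.86·0.7·0.3·1.35·0.74 = 1.3031 (%²).
σ_p = √1.3031 = 1.142%.
At 95%, z = 1.645.
VaR = 1.645 × 1.142% = 1.879%; on $1,000,000 that is $18,790.

$18,800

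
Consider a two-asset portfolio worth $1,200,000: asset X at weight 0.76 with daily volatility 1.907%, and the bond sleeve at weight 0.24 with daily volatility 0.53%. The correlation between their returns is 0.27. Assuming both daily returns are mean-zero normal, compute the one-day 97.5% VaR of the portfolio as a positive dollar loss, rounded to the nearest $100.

$35,000

σ_p² = 0.76²·1.907² + 0.24²·0.53² + 2·0.27·0.76·0.24·1.907·0.53 = 2.2163 (%²).
σ_p = √2.2163 = 1.489%.
At 97.5%, z = 1.960.
VaR = 1.960 × 1.489% = 2.918%; on $1,200,000 that is $35,016.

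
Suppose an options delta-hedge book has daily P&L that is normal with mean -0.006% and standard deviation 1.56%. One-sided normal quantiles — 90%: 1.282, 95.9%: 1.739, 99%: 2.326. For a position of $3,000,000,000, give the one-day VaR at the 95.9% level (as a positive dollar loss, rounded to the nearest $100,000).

$81,600,000

VaR = −μ + z·σ = −(-0.006%) + 1.739 × 1.56% = 2.719%.
On $3,000,000,000: 0.02719 × $3,000,000,000 = $81,570,000.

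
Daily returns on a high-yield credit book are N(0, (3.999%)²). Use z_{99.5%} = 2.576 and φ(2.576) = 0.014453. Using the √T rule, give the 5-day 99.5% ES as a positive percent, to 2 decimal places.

25.85%

σ_{5d} = 3.999% × √5 = 8.942%.
ES multiplier = φ(z)/(1−α) = 0.014453/0.005 = 2.891.
ES = 8.942% × 2.891 = 25.851%.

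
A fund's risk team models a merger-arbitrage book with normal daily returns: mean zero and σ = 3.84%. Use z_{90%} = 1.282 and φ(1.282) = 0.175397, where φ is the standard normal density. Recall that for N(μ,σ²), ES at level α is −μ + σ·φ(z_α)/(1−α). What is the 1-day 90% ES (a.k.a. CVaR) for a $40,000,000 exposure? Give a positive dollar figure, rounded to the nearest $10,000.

$2,690,000

Tail multiplier: φ(z)/(1−α) = 0.175397 / 0.1 = 1.754.
ES = 3.84% × 1.754 = 6.735%.
On $40,000,000: 0.06735 × $40,000,000 = $2,694,000.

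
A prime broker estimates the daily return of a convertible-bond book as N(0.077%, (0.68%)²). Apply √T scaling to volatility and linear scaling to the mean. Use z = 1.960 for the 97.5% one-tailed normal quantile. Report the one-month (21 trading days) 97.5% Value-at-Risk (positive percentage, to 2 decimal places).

4.49%

σ_{21d} = 0.68% × √21 = 3.116%; μ_{21d} = 21 × 0.077% = 1.617%.
VaR = −(1.617%) + 1.960 × 3.116% = 4.490%.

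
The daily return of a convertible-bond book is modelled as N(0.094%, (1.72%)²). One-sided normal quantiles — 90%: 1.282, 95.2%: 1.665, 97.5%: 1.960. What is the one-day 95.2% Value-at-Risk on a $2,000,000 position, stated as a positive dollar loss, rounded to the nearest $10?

VaR = −μ + z·σ = −(0.094%) + 1.665 × 1.72% = 2.770%.
On $2,000,000: 0.02770 × $2,000,000 = $55,400.

$55,400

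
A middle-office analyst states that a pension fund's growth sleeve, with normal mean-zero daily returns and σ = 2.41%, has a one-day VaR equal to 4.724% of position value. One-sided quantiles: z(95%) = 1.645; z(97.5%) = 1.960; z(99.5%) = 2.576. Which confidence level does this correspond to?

97.5%

Implied z = VaR/σ = 4.724 / 2.41 = 1.960.
This matches z(97.5%) = 1.960.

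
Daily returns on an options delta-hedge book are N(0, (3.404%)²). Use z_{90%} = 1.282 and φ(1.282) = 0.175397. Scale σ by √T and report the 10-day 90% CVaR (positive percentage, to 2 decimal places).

σ_{10d} = 3.404% × √10 = 10.764%.
ES multiplier = φ(z)/(1−α) = 0.175397/0.1 = 1.754.
ES = 10.764% × 1.754 = 18.880%.

18.88%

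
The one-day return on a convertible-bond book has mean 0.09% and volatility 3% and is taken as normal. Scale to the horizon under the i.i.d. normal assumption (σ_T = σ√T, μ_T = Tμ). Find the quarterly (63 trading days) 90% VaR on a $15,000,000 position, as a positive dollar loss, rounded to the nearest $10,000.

At 90%, z = 1.282.
σ_{63d} = 3% × √63 = 23.812%; μ_{63d} = 63 × 0.09% = 5.670%.
VaR = −(5.670%) + 1.282 × 23.812% = 24.857%.
On $15,000,000: 0.24857 × $15,000,000 = $3,728,550.

$3,730,000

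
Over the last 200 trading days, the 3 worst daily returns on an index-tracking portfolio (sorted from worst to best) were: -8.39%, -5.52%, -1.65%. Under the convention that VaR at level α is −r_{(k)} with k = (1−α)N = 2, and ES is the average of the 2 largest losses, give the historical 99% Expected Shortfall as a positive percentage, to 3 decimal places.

The 2 worst returns sum to -13.91%.
ES = −(-13.91%) / 2 = 6.955%.

6.955%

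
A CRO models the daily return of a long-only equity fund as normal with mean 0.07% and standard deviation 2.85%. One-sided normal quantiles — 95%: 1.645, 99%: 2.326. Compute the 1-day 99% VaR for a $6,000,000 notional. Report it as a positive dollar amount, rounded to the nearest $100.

$393,500

VaR = −μ + z·σ = −(0.07%) + 2.326 × 2.85% = 6.559%.
On $6,000,000: 0.06559 × $6,000,000 = $393,540.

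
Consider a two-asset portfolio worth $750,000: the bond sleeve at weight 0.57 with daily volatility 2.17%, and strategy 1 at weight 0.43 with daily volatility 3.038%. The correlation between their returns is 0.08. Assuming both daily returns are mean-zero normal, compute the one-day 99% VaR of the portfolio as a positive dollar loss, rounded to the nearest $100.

σ_p² = 0.57²·2.17² + 0.43²·3.038² + 2·0.08·0.57·0.43·2.17·3.038 = 3.4950 (%²).
σ_p = √3.4950 = 1.869%.
At 99%, z = 2.326.
VaR = 2.326 × 1.869% = 4.347%; on $750,000 that is $32,602.

$32,600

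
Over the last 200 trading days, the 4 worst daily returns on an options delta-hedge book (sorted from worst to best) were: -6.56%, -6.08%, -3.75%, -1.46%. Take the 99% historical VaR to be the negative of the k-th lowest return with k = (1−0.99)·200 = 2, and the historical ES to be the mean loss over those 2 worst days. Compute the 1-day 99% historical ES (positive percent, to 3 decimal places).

6.320%

The 2 worst returns sum to -12.64%.
ES = −(-12.64%) / 2 = 6.32% ≈ 6.320%.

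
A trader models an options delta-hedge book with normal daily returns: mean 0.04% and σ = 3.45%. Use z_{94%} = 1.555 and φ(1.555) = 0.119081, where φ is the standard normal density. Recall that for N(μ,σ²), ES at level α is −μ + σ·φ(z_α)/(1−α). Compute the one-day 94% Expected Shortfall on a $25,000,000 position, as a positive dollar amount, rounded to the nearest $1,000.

$1,702,000

Tail multiplier: φ(z)/(1−α) = 0.119081 / 0.06 = 1.985.
ES = −(0.04%) + 3.45% × 1.985 = 6.808%.
On $25,000,000: 0.06808 × $25,000,000 = $1,702,000.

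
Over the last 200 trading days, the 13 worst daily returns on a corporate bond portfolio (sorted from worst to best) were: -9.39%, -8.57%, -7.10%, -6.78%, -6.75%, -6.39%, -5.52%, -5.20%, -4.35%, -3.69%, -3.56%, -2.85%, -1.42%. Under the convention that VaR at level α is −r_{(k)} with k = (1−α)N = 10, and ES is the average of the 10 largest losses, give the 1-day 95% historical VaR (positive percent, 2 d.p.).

k = 10; the 10th lowest return is -3.69%, so VaR = 3.69%.

3.69%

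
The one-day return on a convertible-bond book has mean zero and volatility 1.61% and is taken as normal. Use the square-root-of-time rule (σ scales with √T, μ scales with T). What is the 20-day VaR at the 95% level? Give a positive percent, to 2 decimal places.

At 95%, z = 1.645.
σ_{20d} = 1.61% × √20 = 7.200%.
VaR = 1.645 × 7.200% = 11.844%.

11.84%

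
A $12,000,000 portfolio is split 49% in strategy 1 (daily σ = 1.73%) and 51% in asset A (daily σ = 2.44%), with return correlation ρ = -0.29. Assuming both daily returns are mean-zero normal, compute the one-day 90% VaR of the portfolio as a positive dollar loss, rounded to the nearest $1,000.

σ_p² = 0.49²·1.73² + 0.51²·2.44² + 2·-0.29·0.49·0.51·1.73·2.44 = 1.6553 (%²).
σ_p = √1.6553 = 1.287%.
At 90%, z = 1.282.
VaR = 1.282 × 1.287% = 1.650%; on $12,000,000 that is $198,000.

$198,000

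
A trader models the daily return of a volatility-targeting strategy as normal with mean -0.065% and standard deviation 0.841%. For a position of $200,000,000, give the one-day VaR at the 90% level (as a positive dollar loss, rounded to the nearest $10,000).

$2,290,000

At 90% one-sided, z = 1.282.
VaR = −μ + z·σ = −(-0.065%) + 1.282 × 0.841% = 1.143%.
On $200,000,000: 0.01143 × $200,000,000 = $2,286,000.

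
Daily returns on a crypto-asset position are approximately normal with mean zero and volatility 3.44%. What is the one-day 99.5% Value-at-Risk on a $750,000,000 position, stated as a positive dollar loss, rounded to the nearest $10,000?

$66,460,000

At 99.5% one-sided, z = 2.576.
VaR = z·σ = 2.576 × 3.44% = 8.861%.
On $750,000,000: 0.08861 × $750,000,000 = $66,457,500.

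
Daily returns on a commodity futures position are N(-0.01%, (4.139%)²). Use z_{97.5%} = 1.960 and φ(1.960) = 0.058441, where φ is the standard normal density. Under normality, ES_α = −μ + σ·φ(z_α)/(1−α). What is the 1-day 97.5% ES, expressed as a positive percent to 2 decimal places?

9.69%

Tail multiplier: φ(z)/(1−α) = 0.058441 / 0.025 = 2.338.
ES = −(-0.01%) + 4.139% × 2.338 = 9.687%.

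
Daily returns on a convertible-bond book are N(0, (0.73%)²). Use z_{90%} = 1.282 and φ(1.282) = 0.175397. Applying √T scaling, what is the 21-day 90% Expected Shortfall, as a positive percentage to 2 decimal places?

5.87%

σ_{21d} = 0.73% × √21 = 3.345%.
ES multiplier = φ(z)/(1−α) = 0.175397/0.1 = 1.754.
ES = 3.345% × 1.754 = 5.867%.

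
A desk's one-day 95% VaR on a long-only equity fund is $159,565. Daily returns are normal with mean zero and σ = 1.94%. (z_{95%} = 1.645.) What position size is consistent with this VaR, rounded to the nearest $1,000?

VaR as a fraction of value: z·σ = 1.645 × 1.94% = 3.1913%.
Position = $159,565 / 0.031913 = $5,000,000.

$5,000,000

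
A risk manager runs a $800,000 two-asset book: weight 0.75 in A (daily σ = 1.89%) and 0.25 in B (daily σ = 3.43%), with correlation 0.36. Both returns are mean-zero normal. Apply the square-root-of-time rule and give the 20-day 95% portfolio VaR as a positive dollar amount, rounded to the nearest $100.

σ_p = √(0.75²·1.89² + 0.25²·3.43² + 2·0.36·0.75·0.25·1.89·3.43) = 1.903%.
σ_{20d} = 1.903% × √20 = 8.510%.
z(95%) = 1.645.
VaR = 1.645 × 8.510% = 13.999%; on $800,000 that is $111,992.

$112,000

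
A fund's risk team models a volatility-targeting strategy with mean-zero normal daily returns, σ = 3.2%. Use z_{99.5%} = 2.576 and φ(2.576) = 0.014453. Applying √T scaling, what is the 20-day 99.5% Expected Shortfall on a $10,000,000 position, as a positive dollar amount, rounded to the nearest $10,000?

σ_{20d} = 3.2% × √20 = 14.311%.
ES multiplier = φ(z)/(1−α) = 0.014453/0.005 = 2.891.
ES = 14.311% × 2.891 = 41.373%; on $10,000,000: $4,137,300.

$4,140,000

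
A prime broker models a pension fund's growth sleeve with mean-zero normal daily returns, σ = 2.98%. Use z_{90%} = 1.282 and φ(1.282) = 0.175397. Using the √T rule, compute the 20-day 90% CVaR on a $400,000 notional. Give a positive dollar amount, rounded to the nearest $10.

σ_{20d} = 2.98% × √20 = 13.327%.
ES multiplier = φ(z)/(1−α) = 0.175397/0.1 = 1.754.
ES = 13.327% × 1.754 = 23.376%; on $400,000: $93,504.

$93,500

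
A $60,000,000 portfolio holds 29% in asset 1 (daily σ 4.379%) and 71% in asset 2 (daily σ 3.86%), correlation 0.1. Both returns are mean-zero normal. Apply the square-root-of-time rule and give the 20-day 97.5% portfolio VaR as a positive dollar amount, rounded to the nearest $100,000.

σ_p = √(0.29²·4.379² + 0.71²·3.86² + 2·0.1·0.29·0.71·4.379·3.86) = 3.134%.
σ_{20d} = 3.134% × √20 = 14.016%.
z(97.5%) = 1.960.
VaR = 1.960 × 14.016% = 27.471%; on $60,000,000 that is $16,482,600.

$16,500,000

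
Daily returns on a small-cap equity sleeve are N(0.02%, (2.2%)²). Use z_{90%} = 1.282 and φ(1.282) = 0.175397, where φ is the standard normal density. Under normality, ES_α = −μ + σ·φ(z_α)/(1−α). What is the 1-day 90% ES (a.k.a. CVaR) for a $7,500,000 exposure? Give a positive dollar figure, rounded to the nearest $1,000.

$288,000

Tail multiplier: φ(z)/(1−α) = 0.175397 / 0.1 = 1.754.
ES = −(0.02%) + 2.2% × 1.754 = 3.839%.
On $7,500,000: 0.03839 × $7,500,000 = $287,925.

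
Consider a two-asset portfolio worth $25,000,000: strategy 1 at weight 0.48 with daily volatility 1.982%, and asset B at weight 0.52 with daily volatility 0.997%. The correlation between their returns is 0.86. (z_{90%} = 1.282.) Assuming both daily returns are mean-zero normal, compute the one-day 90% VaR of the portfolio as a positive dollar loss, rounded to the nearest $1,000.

$456,000

σ_p² = 0.48²·1.982² + 0.52²·0.997² + 2·0.86·0.48·0.52·1.982·0.997 = 2.0222 (%²).
σ_p = √2.0222 = 1.422%.
VaR = 1.282 × 1.422% = 1.823%; on $25,000,000 that is $455,750.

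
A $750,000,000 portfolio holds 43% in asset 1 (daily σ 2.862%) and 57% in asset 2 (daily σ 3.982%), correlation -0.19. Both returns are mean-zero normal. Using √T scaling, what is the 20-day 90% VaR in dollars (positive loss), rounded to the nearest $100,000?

$101,800,000

σ_p = √(0.43²·2.862² + 0.57²·3.982² + 2·-0.19·0.43·0.57·2.862·3.982) = 2.367%.
σ_{20d} = 2.367% × √20 = 10.586%.
z(90%) = 1.282.
VaR = 1.282 × 10.586% = 13.571%; on $750,000,000 that is $101,782,500.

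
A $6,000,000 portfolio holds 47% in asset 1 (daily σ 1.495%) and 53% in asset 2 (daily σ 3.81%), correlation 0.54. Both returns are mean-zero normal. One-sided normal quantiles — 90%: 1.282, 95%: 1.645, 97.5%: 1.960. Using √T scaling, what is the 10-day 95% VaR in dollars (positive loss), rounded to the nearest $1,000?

$771,000

σ_p = √(0.47²·1.495² + 0.53²·3.81² + 2·0.54·0.47·0.53·1.495·3.81) = 2.471%.
σ_{10d} = 2.471% × √10 = 7.814%.
VaR = 1.645 × 7.814% = 12.854%; on $6,000,000 that is $771,240.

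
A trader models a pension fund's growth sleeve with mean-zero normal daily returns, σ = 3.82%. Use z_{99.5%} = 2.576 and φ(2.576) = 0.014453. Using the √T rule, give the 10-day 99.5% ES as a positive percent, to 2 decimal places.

34.92%

σ_{10d} = 3.82% × √10 = 12.080%.
ES multiplier = φ(z)/(1−α) = 0.014453/0.005 = 2.891.
ES = 12.080% × 2.891 = 34.923%.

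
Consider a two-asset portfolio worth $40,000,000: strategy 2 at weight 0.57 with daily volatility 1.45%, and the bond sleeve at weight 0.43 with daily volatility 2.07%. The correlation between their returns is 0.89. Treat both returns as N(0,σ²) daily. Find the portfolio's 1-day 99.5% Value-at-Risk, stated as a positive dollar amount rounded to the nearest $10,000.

σ_p² = 0.57²·1.45² + 0.43²·2.07² + 2·0.89·0.57·0.43·1.45·2.07 = 2.7849 (%²).
σ_p = √2.7849 = 1.669%.
At 99.5%, z = 2.576.
VaR = 2.576 × 1.669% = 4.299%; on $40,000,000 that is $1,719,600.

$1,720,000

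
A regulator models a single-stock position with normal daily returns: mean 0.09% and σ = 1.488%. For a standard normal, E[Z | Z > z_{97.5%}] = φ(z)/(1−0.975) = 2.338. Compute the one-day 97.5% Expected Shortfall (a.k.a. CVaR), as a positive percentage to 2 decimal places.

ES = −(0.09%) + 1.488% × 2.338 = 3.389%.

3.39%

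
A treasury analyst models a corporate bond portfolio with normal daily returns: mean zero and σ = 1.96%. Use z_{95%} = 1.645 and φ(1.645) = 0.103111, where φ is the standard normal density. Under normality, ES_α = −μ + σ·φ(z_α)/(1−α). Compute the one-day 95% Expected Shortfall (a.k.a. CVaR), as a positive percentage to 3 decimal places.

Tail multiplier: φ(z)/(1−α) = 0.103111 / 0.05 = 2.062.
ES = 1.96% × 2.062 = 4.042%.

4.042%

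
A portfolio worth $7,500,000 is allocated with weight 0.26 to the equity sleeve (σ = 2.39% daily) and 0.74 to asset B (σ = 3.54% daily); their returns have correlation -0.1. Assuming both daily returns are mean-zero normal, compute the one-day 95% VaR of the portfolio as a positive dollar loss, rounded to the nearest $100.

σ_p² = 0.26²·2.39² + 0.74²·3.54² + 2·-0.1·0.26·0.74·2.39·3.54 = 6.9229 (%²).
σ_p = √6.9229 = 2.631%.
At 95%, z = 1.645.
VaR = 1.645 × 2.631% = 4.328%; on $7,500,000 that is $324,600.

$324,600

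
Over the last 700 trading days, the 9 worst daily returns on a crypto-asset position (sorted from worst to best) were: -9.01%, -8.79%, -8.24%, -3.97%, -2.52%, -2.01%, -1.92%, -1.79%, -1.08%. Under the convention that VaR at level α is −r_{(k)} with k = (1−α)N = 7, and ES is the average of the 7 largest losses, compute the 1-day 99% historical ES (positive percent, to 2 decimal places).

5.21%

The 7 worst returns sum to -36.46%.
ES = −(-36.46%) / 7 = 5.2085…% ≈ 5.21%.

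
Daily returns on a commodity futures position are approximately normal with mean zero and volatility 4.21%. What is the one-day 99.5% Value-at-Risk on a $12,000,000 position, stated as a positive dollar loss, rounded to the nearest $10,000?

$1,300,000

At 99.5% one-sided, z = 2.576.
VaR = z·σ = 2.576 × 4.21% = 10.845%.
On $12,000,000: 0.10845 × $12,000,000 = $1,301,400.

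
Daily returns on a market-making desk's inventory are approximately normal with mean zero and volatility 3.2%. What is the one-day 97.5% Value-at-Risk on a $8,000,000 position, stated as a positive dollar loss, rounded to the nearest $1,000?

At 97.5% one-sided, z = 1.960.
VaR = z·σ = 1.960 × 3.2% = 6.272%.
On $8,000,000: 0.06272 × $8,000,000 = $501,760.

$502,000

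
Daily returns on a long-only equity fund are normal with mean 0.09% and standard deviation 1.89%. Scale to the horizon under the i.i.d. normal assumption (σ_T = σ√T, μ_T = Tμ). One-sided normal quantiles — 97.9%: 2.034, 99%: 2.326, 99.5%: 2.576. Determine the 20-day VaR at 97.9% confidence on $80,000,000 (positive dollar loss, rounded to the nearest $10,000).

σ_{20d} = 1.89% × √20 = 8.452%; μ_{20d} = 20 × 0.09% = 1.800%.
VaR = −(1.800%) + 2.034 × 8.452% = 15.391%.
On $80,000,000: 0.15391 × $80,000,000 = $12,312,800.

$12,310,000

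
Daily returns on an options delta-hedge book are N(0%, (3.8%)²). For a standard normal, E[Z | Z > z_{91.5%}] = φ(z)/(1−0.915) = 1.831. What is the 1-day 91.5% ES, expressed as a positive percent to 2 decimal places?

6.96%

ES = 3.8% × 1.831 = 6.958%.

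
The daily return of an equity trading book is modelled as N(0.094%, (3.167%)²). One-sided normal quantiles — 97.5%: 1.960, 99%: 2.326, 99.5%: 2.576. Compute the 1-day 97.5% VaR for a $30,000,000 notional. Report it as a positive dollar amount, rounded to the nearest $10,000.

$1,830,000

VaR = −μ + z·σ = −(0.094%) + 1.960 × 3.167% = 6.113%.
On $30,000,000: 0.06113 × $30,000,000 = $1,833,900.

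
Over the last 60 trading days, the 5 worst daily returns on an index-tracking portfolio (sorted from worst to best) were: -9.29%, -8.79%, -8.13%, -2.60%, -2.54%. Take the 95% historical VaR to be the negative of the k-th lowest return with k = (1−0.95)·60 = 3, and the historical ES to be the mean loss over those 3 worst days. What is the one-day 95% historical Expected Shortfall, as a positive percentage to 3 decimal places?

The 3 worst returns sum to -26.21%.
ES = −(-26.21%) / 3 = 8.7366…% ≈ 8.737%.

8.737%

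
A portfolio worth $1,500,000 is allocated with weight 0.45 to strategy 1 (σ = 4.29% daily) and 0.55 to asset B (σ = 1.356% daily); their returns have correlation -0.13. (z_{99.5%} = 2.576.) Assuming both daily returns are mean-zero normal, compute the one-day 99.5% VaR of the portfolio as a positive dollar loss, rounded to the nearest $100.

$76,400

σ_p² = 0.45²·4.29² + 0.55²·1.356² + 2·-0.13·0.45·0.55·4.29·1.356 = 3.9087 (%²).
σ_p = √3.9087 = 1.977%.
VaR = 2.576 × 1.977% = 5.093%; on $1,500,000 that is $76,395.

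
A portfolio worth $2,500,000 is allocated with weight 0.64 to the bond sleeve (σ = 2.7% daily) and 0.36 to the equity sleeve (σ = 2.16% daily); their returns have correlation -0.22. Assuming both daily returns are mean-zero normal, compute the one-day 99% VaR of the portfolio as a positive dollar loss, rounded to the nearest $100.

σ_p² = 0.64²·2.7² + 0.36²·2.16² + 2·-0.22·0.64·0.36·2.7·2.16 = 2.9994 (%²).
σ_p = √2.9994 = 1.732%.
At 99%, z = 2.326.
VaR = 2.326 × 1.732% = 4.029%; on $2,500,000 that is $100,725.

$100,700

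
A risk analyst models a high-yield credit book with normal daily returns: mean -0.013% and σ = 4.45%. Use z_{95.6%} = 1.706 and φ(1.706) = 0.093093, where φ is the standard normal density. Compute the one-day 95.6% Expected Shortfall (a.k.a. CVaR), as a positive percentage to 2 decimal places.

Tail multiplier: φ(z)/(1−α) = 0.093093 / 0.044 = 2.116.
ES = −(-0.013%) + 4.45% × 2.116 = 9.429%.

9.43%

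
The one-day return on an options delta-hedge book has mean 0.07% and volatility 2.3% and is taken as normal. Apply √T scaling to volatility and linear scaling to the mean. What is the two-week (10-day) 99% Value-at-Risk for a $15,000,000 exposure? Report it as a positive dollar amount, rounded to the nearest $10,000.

At 99%, z = 2.326.
σ_{10d} = 2.3% × √10 = 7.273%; μ_{10d} = 10 × 0.07% = 0.700%.
VaR = −(0.700%) + 2.326 × 7.273% = 16.217%.
On $15,000,000: 0.16217 × $15,000,000 = $2,432,550.

$2,430,000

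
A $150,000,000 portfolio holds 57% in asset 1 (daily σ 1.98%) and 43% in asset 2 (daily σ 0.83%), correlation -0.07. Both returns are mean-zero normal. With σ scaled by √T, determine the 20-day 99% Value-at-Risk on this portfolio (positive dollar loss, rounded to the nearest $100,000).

σ_p = √(0.57²·1.98² + 0.43²·0.83² + 2·-0.07·0.57·0.43·1.98·0.83) = 1.160%.
σ_{20d} = 1.160% × √20 = 5.188%.
z(99%) = 2.326.
VaR = 2.326 × 5.188% = 12.067%; on $150,000,000 that is $18,100,500.

$18,100,000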